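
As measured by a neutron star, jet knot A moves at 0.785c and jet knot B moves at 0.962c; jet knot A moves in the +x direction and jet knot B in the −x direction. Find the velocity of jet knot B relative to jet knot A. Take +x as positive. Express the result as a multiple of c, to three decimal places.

β_A = 0.785, β_B = -0.962.
Transform to A's frame with the inverse velocity-addition law: u' = (u − v)/(1 − uv/c²), taking u = β_B and v = β_A.
u' = (-0.962 − 0.785) / (1 − (0.785)(-0.962)) = -1.7470/1.7552 = -0.9953.

-0.995c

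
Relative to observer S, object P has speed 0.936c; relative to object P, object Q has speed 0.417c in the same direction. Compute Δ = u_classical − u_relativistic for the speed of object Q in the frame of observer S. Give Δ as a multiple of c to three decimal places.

Δ = 0.380c

Galilean: u_cl = 0.417 + 0.936 = 1.3530.
Relativistic: u_rel = (0.417 + 0.936) / (1 + 0.417·0.936) = 1.3530/1.3903 = 0.9732.
Δ = 1.3530 − 0.9732 = 0.3798.
(The classical prediction exceeds c; the relativistic result does not.)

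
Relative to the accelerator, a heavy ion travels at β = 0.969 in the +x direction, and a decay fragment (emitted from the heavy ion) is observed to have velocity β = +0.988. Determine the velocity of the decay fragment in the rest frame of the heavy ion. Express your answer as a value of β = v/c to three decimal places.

β = +0.446

Invert the composition law: u' = (u − v)/(1 − uv/c²).
u' = (0.988 − 0.969) / (1 − (0.988)(0.969)) = 0.0190/0.0426 = 0.4457.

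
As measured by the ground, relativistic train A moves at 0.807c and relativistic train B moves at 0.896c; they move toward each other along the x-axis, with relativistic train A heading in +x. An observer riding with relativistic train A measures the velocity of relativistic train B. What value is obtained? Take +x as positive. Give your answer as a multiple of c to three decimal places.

β_A = 0.807, β_B = -0.896.
Transform to A's frame with the inverse velocity-addition law: u' = (u − v)/(1 − uv/c²), taking u = β_B and v = β_A.
u' = (-0.896 − 0.807) / (1 − (0.807)(-0.896)) = -1.7030/1.7231 = -0.9884.

-0.988c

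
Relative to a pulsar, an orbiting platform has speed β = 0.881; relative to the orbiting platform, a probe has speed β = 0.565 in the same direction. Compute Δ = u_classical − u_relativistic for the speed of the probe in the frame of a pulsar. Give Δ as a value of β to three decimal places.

Δ = 0.481

Galilean: u_cl = 0.565 + 0.881 = 1.4460.
Relativistic: u_rel = (0.565 + 0.881) / (1 + 0.565·0.881) = 1.4460/1.4978 = 0.9654.
Δ = 1.4460 − 0.9654 = 0.4806.
(The classical prediction exceeds c; the relativistic result does not.)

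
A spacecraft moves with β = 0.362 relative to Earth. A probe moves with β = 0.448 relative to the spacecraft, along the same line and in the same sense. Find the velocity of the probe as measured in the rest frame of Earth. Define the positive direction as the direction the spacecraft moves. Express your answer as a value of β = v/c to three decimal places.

β = 0.697

With v = 0.362 and u' = 0.448 (in units of c),
u = (u' + v)/(1 + u'v/c²):
u = (0.448 + 0.362) / (1 + 0.448·0.362) = 0.8100/1.1622 = 0.6970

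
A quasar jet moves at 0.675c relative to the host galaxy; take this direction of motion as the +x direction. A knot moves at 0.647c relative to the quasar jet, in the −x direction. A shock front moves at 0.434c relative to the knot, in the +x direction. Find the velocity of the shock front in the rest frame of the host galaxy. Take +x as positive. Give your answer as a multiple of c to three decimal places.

+0.473c

Apply u = (u' + v)/(1 + u'v/c²) successively, working outward toward the host galaxy.
Start: velocity of the quasar jet relative to the host galaxy = 0.6750c.
Compose with the knot (u' = -0.647 in the quasar jet frame): u_1 = (-0.647 + 0.675) / (1 + (-0.647)·0.675) = 0.0280/0.5633 = 0.0497.
Compose with the shock front (u' = 0.434 in the knot frame): u_2 = (0.434 + 0.050) / (1 + 0.434·0.050) = 0.4837/1.0216 = 0.4735.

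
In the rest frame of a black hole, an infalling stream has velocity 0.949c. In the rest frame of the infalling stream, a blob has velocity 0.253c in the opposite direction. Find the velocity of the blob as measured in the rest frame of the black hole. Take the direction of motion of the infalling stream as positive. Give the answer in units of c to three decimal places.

+0.916c

With v = 0.949 and u' = -0.253 (in units of c),
u = (u' + v)/(1 + u'v/c²):
u = (-0.253 + 0.949) / (1 + (-0.253)·0.949) = 0.6960/0.7599 = 0.9159
(Galilean addition would give +0.696c.)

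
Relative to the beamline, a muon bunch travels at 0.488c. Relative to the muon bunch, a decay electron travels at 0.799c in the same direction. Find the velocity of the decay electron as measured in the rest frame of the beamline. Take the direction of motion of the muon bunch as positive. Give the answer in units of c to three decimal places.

With v = 0.488 and u' = 0.799 (in units of c),
u = (u' + v)/(1 + u'v/c²):
u = (0.799 + 0.488) / (1 + 0.799·0.488) = 1.2870/1.3899 = 0.9260

0.926c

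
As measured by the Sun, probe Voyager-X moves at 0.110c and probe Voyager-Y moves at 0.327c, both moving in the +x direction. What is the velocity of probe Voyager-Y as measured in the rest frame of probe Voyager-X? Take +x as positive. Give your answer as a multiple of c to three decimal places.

+0.225c

β_A = 0.110, β_B = 0.327.
Transform to A's frame with the inverse velocity-addition law: u' = (u − v)/(1 − uv/c²), taking u = β_B and v = β_A.
u' = (0.327 − 0.110) / (1 − (0.110)(0.327)) = 0.2170/0.9640 = 0.2251.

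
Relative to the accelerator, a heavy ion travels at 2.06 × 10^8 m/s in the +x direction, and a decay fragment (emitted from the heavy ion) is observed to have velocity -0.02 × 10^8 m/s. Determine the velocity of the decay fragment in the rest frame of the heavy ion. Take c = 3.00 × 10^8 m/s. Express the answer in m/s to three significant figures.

-2.07 × 10^8 m/s

v = 0.687c, u = -0.007c.
Invert the composition law: u' = (u − v)/(1 − uv/c²).
u' = (-0.007 − 0.687) / (1 − (-0.007)(0.687)) = -0.6933/1.0046 = -0.6902.
u' = -0.6902 × 3.00 × 10^8 m/s.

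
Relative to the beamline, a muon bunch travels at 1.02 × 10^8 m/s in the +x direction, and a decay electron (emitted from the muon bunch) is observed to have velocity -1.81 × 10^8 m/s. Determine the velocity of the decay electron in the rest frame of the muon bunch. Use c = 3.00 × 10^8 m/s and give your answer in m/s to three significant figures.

-2.35 × 10^8 m/s

v = 0.340c, u = -0.603c.
Invert the composition law: u' = (u − v)/(1 − uv/c²).
u' = (-0.603 − 0.340) / (1 − (-0.603)(0.340)) = -0.9433/1.2051 = -0.7828.
u' = -0.7828 × 3.00 × 10^8 m/s.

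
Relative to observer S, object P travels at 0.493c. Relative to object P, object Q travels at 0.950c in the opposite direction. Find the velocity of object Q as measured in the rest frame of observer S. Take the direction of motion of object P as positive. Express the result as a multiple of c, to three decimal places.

With v = 0.493 and u' = -0.950 (in units of c),
u = (u' + v)/(1 + u'v/c²):
u = (-0.950 + 0.493) / (1 + (-0.950)·0.493) = -0.4570/0.5316 = -0.8596

-0.860c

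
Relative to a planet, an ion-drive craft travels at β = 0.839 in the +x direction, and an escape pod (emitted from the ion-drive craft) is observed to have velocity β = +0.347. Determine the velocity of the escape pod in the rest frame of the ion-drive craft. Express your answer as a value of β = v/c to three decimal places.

Invert the composition law: u' = (u − v)/(1 − uv/c²).
u' = (0.347 − 0.839) / (1 − (0.347)(0.839)) = -0.4920/0.7089 = -0.6941.

β = -0.694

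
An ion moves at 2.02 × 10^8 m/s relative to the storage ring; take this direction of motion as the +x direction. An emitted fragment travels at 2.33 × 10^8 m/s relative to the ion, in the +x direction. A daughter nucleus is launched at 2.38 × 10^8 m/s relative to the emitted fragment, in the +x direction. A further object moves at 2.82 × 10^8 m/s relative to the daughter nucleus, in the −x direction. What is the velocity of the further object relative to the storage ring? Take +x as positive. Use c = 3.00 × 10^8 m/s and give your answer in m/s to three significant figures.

Apply u = (u' + v)/(1 + u'v/c²) successively, working outward toward the storage ring.
(Dividing each given speed by c = 3.00 × 10^8 m/s to work in units of c.)
Start: velocity of the ion relative to the storage ring = 0.6733c.
Compose with the emitted fragment (u' = 0.777 in the ion frame): u_1 = (0.777 + 0.673) / (1 + 0.777·0.673) = 1.4500/1.5230 = 0.9521.
Compose with the daughter nucleus (u' = 0.793 in the emitted fragment frame): u_2 = (0.793 + 0.952) / (1 + 0.793·0.952) = 1.7454/1.7553 = 0.9944.
Compose with the further object (u' = -0.940 in the daughter nucleus frame): u_3 = (-0.940 + 0.994) / (1 + (-0.940)·0.994) = 0.0544/0.0653 = 0.8324.
So u = 0.8324 × 3.00 × 10^8 m/s.

+2.50 × 10^8 m/s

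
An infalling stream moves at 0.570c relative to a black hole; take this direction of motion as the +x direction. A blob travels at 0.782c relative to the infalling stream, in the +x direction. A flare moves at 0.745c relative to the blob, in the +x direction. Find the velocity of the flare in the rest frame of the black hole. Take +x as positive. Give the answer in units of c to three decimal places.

0.990c

Apply u = (u' + v)/(1 + u'v/c²) successively, working outward toward the black hole.
Start: velocity of the infalling stream relative to the black hole = 0.5700c.
Compose with the blob (u' = 0.782 in the infalling stream frame): u_1 = (0.782 + 0.570) / (1 + 0.782·0.570) = 1.3520/1.4457 = 0.9352.
Compose with the flare (u' = 0.745 in the blob frame): u_2 = (0.745 + 0.935) / (1 + 0.745·0.935) = 1.6802/1.6967 = 0.9903.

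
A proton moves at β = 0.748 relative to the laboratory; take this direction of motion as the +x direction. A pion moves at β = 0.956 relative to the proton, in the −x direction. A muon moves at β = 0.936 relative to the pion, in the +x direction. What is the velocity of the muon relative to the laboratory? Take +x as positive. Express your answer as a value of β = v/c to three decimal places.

β = +0.650

Apply u = (u' + v)/(1 + u'v/c²) successively, working outward toward the laboratory.
Start: velocity of the proton relative to the laboratory = 0.7480c.
Compose with the pion (u' = -0.956 in the proton frame): u_1 = (-0.956 + 0.748) / (1 + (-0.956)·0.748) = -0.2080/0.2849 = -0.7300.
Compose with the muon (u' = 0.936 in the pion frame): u_2 = (0.936 + (-0.730)) / (1 + 0.936·(-0.730)) = 0.2060/0.3167 = 0.6504.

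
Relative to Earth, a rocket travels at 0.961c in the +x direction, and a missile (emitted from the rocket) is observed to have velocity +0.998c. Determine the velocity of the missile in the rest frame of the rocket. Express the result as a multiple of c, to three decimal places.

Invert the composition law: u' = (u − v)/(1 − uv/c²).
u' = (0.998 − 0.961) / (1 − (0.998)(0.961)) = 0.0370/0.0409 = 0.9042.

+0.904c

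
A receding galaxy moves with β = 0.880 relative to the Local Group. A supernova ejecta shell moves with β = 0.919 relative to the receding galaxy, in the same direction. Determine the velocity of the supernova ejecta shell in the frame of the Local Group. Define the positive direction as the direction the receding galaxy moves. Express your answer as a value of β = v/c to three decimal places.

With v = 0.880 and u' = 0.919 (in units of c),
u = (u' + v)/(1 + u'v/c²):
u = (0.919 + 0.880) / (1 + 0.919·0.880) = 1.7990/1.8087 = 0.9946

β = 0.995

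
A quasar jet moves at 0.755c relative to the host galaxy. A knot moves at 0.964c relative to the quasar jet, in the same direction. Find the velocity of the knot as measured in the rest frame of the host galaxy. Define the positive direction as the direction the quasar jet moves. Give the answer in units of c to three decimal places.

0.995c

With v = 0.755 and u' = 0.964 (in units of c),
u = (u' + v)/(1 + u'v/c²):
u = (0.964 + 0.755) / (1 + 0.964·0.755) = 1.7190/1.7278 = 0.9949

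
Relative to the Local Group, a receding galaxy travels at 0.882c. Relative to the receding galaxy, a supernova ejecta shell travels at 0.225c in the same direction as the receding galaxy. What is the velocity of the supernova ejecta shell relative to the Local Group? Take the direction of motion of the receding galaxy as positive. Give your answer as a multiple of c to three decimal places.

0.924c

With v = 0.882 and u' = 0.225 (in units of c),
u = (u' + v)/(1 + u'v/c²):
u = (0.225 + 0.882) / (1 + 0.225·0.882) = 1.1070/1.1985 = 0.9237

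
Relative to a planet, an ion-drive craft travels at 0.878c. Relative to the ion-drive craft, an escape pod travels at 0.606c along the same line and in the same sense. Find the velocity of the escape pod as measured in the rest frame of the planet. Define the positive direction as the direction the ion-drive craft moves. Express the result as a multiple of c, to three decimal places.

With v = 0.878 and u' = 0.606 (in units of c),
u = (u' + v)/(1 + u'v/c²):
u = (0.606 + 0.878) / (1 + 0.606·0.878) = 1.4840/1.5321 = 0.9686
(Galilean addition would give +1.484c, exceeding c.)

0.969c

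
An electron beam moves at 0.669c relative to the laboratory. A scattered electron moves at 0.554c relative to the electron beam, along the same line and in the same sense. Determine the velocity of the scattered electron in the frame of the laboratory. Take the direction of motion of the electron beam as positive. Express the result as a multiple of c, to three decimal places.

0.892c

With v = 0.669 and u' = 0.554 (in units of c),
u = (u' + v)/(1 + u'v/c²):
u = (0.554 + 0.669) / (1 + 0.554·0.669) = 1.2230/1.3706 = 0.8923
(Galilean addition would give +1.223c, exceeding c.)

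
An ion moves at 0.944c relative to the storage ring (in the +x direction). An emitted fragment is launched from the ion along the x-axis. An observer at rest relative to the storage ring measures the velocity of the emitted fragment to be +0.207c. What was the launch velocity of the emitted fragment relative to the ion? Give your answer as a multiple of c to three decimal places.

Invert the composition law: u' = (u − v)/(1 − uv/c²).
u' = (0.207 − 0.944) / (1 − (0.207)(0.944)) = -0.7370/0.8046 = -0.9160.

-0.916c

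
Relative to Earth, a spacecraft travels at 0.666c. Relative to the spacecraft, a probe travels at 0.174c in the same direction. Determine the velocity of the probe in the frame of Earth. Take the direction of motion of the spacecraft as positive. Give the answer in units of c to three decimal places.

0.753c

With v = 0.666 and u' = 0.174 (in units of c),
u = (u' + v)/(1 + u'v/c²):
u = (0.174 + 0.666) / (1 + 0.174·0.666) = 0.8400/1.1159 = 0.7528
(Galilean addition would give +0.840c.)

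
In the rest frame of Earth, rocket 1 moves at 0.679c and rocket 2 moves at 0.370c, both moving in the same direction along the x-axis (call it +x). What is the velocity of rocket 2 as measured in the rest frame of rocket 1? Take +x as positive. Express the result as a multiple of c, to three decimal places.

-0.413c

β_A = 0.679, β_B = 0.370.
Transform to A's frame with the inverse velocity-addition law: u' = (u − v)/(1 − uv/c²), taking u = β_B and v = β_A.
u' = (0.370 − 0.679) / (1 − (0.679)(0.370)) = -0.3090/0.7488 = -0.4127.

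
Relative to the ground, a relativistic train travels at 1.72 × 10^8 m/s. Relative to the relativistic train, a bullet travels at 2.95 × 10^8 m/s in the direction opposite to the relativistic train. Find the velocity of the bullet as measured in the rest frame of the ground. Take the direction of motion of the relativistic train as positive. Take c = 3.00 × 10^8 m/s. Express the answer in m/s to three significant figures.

-2.82 × 10^8 m/s

In units of c (dividing by 3.00 × 10^8 m/s): v = 0.573, u' = -0.983.
u = (u' + v)/(1 + u'v/c²):
u = (-0.983 + 0.573) / (1 + (-0.983)·0.573) = -0.4100/0.4362 = -0.9399
(Galilean addition would give -0.410c.)
Converting back: u = -0.9399 × 3.00 × 10^8 m/s.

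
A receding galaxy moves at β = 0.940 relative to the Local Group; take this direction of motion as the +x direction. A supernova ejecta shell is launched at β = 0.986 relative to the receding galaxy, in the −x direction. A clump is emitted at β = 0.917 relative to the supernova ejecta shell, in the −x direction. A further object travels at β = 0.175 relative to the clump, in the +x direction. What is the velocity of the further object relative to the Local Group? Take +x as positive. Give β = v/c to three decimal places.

β = -0.972

Apply u = (u' + v)/(1 + u'v/c²) successively, working outward toward the Local Group.
Start: velocity of the receding galaxy relative to the Local Group = 0.9400c.
Compose with the supernova ejecta shell (u' = -0.986 in the receding galaxy frame): u_1 = (-0.986 + 0.940) / (1 + (-0.986)·0.940) = -0.0460/0.0732 = -0.6288.
Compose with the clump (u' = -0.917 in the supernova ejecta shell frame): u_2 = (-0.917 + (-0.629)) / (1 + (-0.917)·(-0.629)) = -1.5458/1.5766 = -0.9805.
Compose with the further object (u' = 0.175 in the clump frame): u_3 = (0.175 + (-0.980)) / (1 + 0.175·(-0.980)) = -0.8055/0.8284 = -0.9723.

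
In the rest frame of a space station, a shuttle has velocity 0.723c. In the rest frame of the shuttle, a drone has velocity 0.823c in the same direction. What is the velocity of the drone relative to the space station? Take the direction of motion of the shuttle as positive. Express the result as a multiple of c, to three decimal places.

0.969c

With v = 0.723 and u' = 0.823 (in units of c),
u = (u' + v)/(1 + u'v/c²):
u = (0.823 + 0.723) / (1 + 0.823·0.723) = 1.5460/1.5950 = 0.9693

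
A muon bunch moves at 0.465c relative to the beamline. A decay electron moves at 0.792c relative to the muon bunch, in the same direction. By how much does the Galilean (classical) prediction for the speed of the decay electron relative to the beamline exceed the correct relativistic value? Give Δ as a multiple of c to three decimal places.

Δ = 0.338c

Galilean: u_cl = 0.792 + 0.465 = 1.2570.
Relativistic: u_rel = (0.792 + 0.465) / (1 + 0.792·0.465) = 1.2570/1.3683 = 0.9187.
Δ = 1.2570 − 0.9187 = 0.3383.
(The classical prediction exceeds c; the relativistic result does not.)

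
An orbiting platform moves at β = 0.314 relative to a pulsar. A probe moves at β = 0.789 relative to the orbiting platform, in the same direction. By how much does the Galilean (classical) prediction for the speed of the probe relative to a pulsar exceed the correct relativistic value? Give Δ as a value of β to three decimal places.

Δ = 0.219

Galilean: u_cl = 0.789 + 0.314 = 1.1030.
Relativistic: u_rel = (0.789 + 0.314) / (1 + 0.789·0.314) = 1.1030/1.2477 = 0.8840.
Δ = 1.1030 − 0.8840 = 0.2190.
(The classical prediction exceeds c; the relativistic result does not.)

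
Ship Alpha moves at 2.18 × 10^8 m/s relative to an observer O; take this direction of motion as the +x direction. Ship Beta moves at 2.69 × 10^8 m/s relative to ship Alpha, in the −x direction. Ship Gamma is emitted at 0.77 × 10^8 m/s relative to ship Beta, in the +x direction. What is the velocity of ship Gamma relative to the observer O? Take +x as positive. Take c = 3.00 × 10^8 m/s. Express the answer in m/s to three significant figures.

Apply u = (u' + v)/(1 + u'v/c²) successively, working outward toward the observer O.
(Dividing each given speed by c = 3.00 × 10^8 m/s to work in units of c.)
Start: velocity of ship Alpha relative to the observer O = 0.7267c.
Compose with ship Beta (u' = -0.897 in ship Alpha frame): u_1 = (-0.897 + 0.727) / (1 + (-0.897)·0.727) = -0.1700/0.3484 = -0.4879.
Compose with ship Gamma (u' = 0.257 in ship Beta frame): u_2 = (0.257 + (-0.488)) / (1 + 0.257·(-0.488)) = -0.2312/0.8748 = -0.2644.
So u = -0.2644 × 3.00 × 10^8 m/s.

-7.93 × 10^7 m/s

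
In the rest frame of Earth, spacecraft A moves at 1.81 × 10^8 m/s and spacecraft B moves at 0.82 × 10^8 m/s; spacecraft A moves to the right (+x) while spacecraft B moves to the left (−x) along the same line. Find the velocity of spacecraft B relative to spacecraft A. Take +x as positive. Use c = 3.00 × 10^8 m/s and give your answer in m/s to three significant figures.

-2.26 × 10^8 m/s

β_A = 0.603, β_B = -0.273 (dividing each by c = 3.00 × 10^8 m/s).
Transform to A's frame with the inverse velocity-addition law: u' = (u − v)/(1 − uv/c²), taking u = β_B and v = β_A.
u' = (-0.273 − 0.603) / (1 − (0.603)(-0.273)) = -0.8767/1.1649 = -0.7526.
u' = -0.7526 × 3.00 × 10^8 m/s.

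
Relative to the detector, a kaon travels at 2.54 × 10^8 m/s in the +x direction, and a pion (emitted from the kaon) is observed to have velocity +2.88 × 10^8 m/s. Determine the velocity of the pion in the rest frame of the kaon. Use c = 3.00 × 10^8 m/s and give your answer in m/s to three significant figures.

v = 0.847c, u = 0.960c.
Invert the composition law: u' = (u − v)/(1 − uv/c²).
u' = (0.960 − 0.847) / (1 − (0.960)(0.847)) = 0.1133/0.1872 = 0.6054.
u' = 0.6054 × 3.00 × 10^8 m/s.

+1.82 × 10^8 m/s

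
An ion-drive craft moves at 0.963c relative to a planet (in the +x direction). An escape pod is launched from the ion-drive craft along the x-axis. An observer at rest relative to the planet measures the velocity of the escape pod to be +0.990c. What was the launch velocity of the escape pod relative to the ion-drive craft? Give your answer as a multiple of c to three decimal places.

Invert the composition law: u' = (u − v)/(1 − uv/c²).
u' = (0.990 − 0.963) / (1 − (0.990)(0.963)) = 0.0270/0.0466 = 0.5790.

+0.579c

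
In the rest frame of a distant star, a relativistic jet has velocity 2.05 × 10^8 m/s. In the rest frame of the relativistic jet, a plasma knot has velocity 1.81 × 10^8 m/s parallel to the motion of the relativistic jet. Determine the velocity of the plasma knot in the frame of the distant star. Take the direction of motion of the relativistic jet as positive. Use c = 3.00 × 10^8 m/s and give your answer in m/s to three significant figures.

In units of c (dividing by 3.00 × 10^8 m/s): v = 0.683, u' = 0.603.
u = (u' + v)/(1 + u'v/c²):
u = (0.603 + 0.683) / (1 + 0.603·0.683) = 1.2867/1.4123 = 0.9111
Converting back: u = 0.9111 × 3.00 × 10^8 m/s.

2.73 × 10^8 m/s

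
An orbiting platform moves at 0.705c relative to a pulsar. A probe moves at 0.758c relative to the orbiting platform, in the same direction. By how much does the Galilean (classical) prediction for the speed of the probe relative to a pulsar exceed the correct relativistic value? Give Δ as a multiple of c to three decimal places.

Δ = 0.510c

Galilean: u_cl = 0.758 + 0.705 = 1.4630.
Relativistic: u_rel = (0.758 + 0.705) / (1 + 0.758·0.705) = 1.4630/1.5344 = 0.9535.
Δ = 1.4630 − 0.9535 = 0.5095.
(The classical prediction exceeds c; the relativistic result does not.)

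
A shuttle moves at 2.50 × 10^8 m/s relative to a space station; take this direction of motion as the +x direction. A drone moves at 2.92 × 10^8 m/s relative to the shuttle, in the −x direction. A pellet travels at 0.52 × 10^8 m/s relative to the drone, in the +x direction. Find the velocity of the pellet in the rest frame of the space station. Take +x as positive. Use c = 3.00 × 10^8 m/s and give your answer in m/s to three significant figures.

-1.95 × 10^8 m/s

Apply u = (u' + v)/(1 + u'v/c²) successively, working outward toward the space station.
(Dividing each given speed by c = 3.00 × 10^8 m/s to work in units of c.)
Start: velocity of the shuttle relative to the space station = 0.8333c.
Compose with the drone (u' = -0.973 in the shuttle frame): u_1 = (-0.973 + 0.833) / (1 + (-0.973)·0.833) = -0.1400/0.1889 = -0.7412.
Compose with the pellet (u' = 0.173 in the drone frame): u_2 = (0.173 + (-0.741)) / (1 + 0.173·(-0.741)) = -0.5678/0.8715 = -0.6515.
So u = -0.6515 × 3.00 × 10^8 m/s.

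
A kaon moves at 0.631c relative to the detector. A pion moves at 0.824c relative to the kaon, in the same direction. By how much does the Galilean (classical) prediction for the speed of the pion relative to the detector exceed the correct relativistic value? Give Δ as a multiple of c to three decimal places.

Δ = 0.498c

Galilean: u_cl = 0.824 + 0.631 = 1.4550.
Relativistic: u_rel = (0.824 + 0.631) / (1 + 0.824·0.631) = 1.4550/1.5199 = 0.9573.
Δ = 1.4550 − 0.9573 = 0.4977.
(The classical prediction exceeds c; the relativistic result does not.)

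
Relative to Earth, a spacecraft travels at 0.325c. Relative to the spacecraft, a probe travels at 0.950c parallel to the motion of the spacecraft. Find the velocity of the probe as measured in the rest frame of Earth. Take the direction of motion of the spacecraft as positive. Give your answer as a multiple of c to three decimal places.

With v = 0.325 and u' = 0.950 (in units of c),
u = (u' + v)/(1 + u'v/c²):
u = (0.950 + 0.325) / (1 + 0.950·0.325) = 1.2750/1.3088 = 0.9742

0.974c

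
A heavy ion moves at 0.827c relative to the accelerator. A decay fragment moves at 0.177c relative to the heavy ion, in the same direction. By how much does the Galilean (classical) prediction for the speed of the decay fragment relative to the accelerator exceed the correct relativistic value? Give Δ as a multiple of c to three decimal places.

Δ = 0.128c

Galilean: u_cl = 0.177 + 0.827 = 1.0040.
Relativistic: u_rel = (0.177 + 0.827) / (1 + 0.177·0.827) = 1.0040/1.1464 = 0.8758.
Δ = 1.0040 − 0.8758 = 0.1282.
(The classical prediction exceeds c; the relativistic result does not.)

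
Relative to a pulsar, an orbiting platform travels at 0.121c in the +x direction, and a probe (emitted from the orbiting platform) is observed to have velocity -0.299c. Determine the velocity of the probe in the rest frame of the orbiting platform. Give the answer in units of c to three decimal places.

Invert the composition law: u' = (u − v)/(1 − uv/c²).
u' = (-0.299 − 0.121) / (1 − (-0.299)(0.121)) = -0.4200/1.0362 = -0.4053.

-0.405c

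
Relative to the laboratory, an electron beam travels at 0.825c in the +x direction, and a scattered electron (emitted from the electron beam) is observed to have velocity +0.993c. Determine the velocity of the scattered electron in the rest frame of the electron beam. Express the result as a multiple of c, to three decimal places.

Invert the composition law: u' = (u − v)/(1 − uv/c²).
u' = (0.993 − 0.825) / (1 − (0.993)(0.825)) = 0.1680/0.1808 = 0.9293.

+0.929c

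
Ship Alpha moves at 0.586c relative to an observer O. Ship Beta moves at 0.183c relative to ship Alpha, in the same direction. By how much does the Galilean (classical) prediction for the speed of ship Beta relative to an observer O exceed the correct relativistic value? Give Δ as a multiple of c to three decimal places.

Δ = 0.074c

Galilean: u_cl = 0.183 + 0.586 = 0.7690.
Relativistic: u_rel = (0.183 + 0.586) / (1 + 0.183·0.586) = 0.7690/1.1072 = 0.6945.
Δ = 0.7690 − 0.6945 = 0.0745.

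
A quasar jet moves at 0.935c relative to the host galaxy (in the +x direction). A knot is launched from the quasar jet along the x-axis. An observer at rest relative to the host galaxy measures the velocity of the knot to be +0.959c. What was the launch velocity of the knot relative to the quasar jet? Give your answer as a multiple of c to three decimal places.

+0.232c

Invert the composition law: u' = (u − v)/(1 − uv/c²).
u' = (0.959 − 0.935) / (1 − (0.959)(0.935)) = 0.0240/0.1033 = 0.2323.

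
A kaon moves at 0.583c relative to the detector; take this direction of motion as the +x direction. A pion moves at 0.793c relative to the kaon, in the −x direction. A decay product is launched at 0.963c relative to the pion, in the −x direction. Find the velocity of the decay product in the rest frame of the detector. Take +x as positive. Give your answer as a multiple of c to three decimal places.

Apply u = (u' + v)/(1 + u'v/c²) successively, working outward toward the detector.
Start: velocity of the kaon relative to the detector = 0.5830c.
Compose with the pion (u' = -0.793 in the kaon frame): u_1 = (-0.793 + 0.583) / (1 + (-0.793)·0.583) = -0.2100/0.5377 = -0.3906.
Compose with the decay product (u' = -0.963 in the pion frame): u_2 = (-0.963 + (-0.391)) / (1 + (-0.963)·(-0.391)) = -1.3536/1.3761 = -0.9836.

-0.984c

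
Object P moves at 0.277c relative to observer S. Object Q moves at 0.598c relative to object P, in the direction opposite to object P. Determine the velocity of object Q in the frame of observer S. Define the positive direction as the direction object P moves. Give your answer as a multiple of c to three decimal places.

-0.385c

With v = 0.277 and u' = -0.598 (in units of c),
u = (u' + v)/(1 + u'v/c²):
u = (-0.598 + 0.277) / (1 + (-0.598)·0.277) = -0.3210/0.8344 = -0.3847
(Galilean addition would give -0.321c.)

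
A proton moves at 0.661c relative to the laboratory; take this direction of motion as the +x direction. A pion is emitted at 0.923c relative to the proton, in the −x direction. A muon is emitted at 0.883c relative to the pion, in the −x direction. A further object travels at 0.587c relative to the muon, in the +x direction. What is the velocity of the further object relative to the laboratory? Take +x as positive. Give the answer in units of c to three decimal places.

Apply u = (u' + v)/(1 + u'v/c²) successively, working outward toward the laboratory.
Start: velocity of the proton relative to the laboratory = 0.6610c.
Compose with the pion (u' = -0.923 in the proton frame): u_1 = (-0.923 + 0.661) / (1 + (-0.923)·0.661) = -0.2620/0.3899 = -0.6720.
Compose with the muon (u' = -0.883 in the pion frame): u_2 = (-0.883 + (-0.672)) / (1 + (-0.883)·(-0.672)) = -1.5550/1.5934 = -0.9759.
Compose with the further object (u' = 0.587 in the muon frame): u_3 = (0.587 + (-0.976)) / (1 + 0.587·(-0.976)) = -0.3889/0.4271 = -0.9105.

-0.911c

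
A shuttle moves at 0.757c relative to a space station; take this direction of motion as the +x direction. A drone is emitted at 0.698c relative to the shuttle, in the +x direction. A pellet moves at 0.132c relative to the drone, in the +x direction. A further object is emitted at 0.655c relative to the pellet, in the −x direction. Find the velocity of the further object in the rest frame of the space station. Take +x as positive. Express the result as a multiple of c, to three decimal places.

Apply u = (u' + v)/(1 + u'v/c²) successively, working outward toward the space station.
Start: velocity of the shuttle relative to the space station = 0.7570c.
Compose with the drone (u' = 0.698 in the shuttle frame): u_1 = (0.698 + 0.757) / (1 + 0.698·0.757) = 1.4550/1.5284 = 0.9520.
Compose with the pellet (u' = 0.132 in the drone frame): u_2 = (0.132 + 0.952) / (1 + 0.132·0.952) = 1.0840/1.1257 = 0.9630.
Compose with the further object (u' = -0.655 in the pellet frame): u_3 = (-0.655 + 0.963) / (1 + (-0.655)·0.963) = 0.3080/0.3693 = 0.8341.

+0.834c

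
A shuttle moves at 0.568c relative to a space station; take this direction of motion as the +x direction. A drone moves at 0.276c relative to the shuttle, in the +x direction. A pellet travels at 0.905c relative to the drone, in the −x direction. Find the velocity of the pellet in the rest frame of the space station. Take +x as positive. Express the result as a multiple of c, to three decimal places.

Apply u = (u' + v)/(1 + u'v/c²) successively, working outward toward the space station.
Start: velocity of the shuttle relative to the space station = 0.5680c.
Compose with the drone (u' = 0.276 in the shuttle frame): u_1 = (0.276 + 0.568) / (1 + 0.276·0.568) = 0.8440/1.1568 = 0.7296.
Compose with the pellet (u' = -0.905 in the drone frame): u_2 = (-0.905 + 0.730) / (1 + (-0.905)·0.730) = -0.1754/0.3397 = -0.5163.

-0.516c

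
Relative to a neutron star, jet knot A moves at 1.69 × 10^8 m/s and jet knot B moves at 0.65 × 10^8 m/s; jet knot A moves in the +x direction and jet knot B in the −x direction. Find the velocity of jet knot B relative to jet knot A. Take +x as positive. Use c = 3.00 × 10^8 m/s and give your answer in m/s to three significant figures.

β_A = 0.563, β_B = -0.217 (dividing each by c = 3.00 × 10^8 m/s).
Transform to A's frame with the inverse velocity-addition law: u' = (u − v)/(1 − uv/c²), taking u = β_B and v = β_A.
u' = (-0.217 − 0.563) / (1 − (0.563)(-0.217)) = -0.7800/1.1221 = -0.6952.
u' = -0.6952 × 3.00 × 10^8 m/s.

-2.09 × 10^8 m/s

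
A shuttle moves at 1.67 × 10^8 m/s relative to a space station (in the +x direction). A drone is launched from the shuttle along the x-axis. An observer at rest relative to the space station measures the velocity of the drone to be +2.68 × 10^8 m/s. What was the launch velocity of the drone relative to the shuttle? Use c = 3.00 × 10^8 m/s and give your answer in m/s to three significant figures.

+2.01 × 10^8 m/s

v = 0.557c, u = 0.893c.
Invert the composition law: u' = (u − v)/(1 − uv/c²).
u' = (0.893 − 0.557) / (1 − (0.893)(0.557)) = 0.3367/0.5027 = 0.6697.
u' = 0.6697 × 3.00 × 10^8 m/s.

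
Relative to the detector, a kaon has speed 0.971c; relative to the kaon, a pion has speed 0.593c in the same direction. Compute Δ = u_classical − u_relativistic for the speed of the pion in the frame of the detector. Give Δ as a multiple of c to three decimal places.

Δ = 0.571c

Galilean: u_cl = 0.593 + 0.971 = 1.5640.
Relativistic: u_rel = (0.593 + 0.971) / (1 + 0.593·0.971) = 1.5640/1.5758 = 0.9925.
Δ = 1.5640 − 0.9925 = 0.5715.
(The classical prediction exceeds c; the relativistic result does not.)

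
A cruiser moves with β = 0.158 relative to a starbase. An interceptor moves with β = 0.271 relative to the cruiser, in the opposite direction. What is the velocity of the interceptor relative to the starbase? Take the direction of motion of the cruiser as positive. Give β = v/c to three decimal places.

β = -0.118

With v = 0.158 and u' = -0.271 (in units of c),
u = (u' + v)/(1 + u'v/c²):
u = (-0.271 + 0.158) / (1 + (-0.271)·0.158) = -0.1130/0.9572 = -0.1181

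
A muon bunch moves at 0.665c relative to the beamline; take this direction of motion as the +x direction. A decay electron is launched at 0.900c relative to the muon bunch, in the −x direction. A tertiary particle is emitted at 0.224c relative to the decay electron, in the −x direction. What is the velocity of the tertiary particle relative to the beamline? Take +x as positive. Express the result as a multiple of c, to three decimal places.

-0.715c

Apply u = (u' + v)/(1 + u'v/c²) successively, working outward toward the beamline.
Start: velocity of the muon bunch relative to the beamline = 0.6650c.
Compose with the decay electron (u' = -0.900 in the muon bunch frame): u_1 = (-0.900 + 0.665) / (1 + (-0.900)·0.665) = -0.2350/0.4015 = -0.5853.
Compose with the tertiary particle (u' = -0.224 in the decay electron frame): u_2 = (-0.224 + (-0.585)) / (1 + (-0.224)·(-0.585)) = -0.8093/1.1311 = -0.7155.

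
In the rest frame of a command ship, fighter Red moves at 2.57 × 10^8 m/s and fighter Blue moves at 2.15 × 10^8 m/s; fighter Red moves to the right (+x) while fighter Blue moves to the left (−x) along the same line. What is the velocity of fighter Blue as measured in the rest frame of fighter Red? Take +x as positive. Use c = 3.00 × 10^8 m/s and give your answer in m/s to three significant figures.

-2.92 × 10^8 m/s

β_A = 0.857, β_B = -0.717 (dividing each by c = 3.00 × 10^8 m/s).
Transform to A's frame with the inverse velocity-addition law: u' = (u − v)/(1 − uv/c²), taking u = β_B and v = β_A.
u' = (-0.717 − 0.857) / (1 − (0.857)(-0.717)) = -1.5733/1.6139 = -0.9748.
u' = -0.9748 × 3.00 × 10^8 m/s.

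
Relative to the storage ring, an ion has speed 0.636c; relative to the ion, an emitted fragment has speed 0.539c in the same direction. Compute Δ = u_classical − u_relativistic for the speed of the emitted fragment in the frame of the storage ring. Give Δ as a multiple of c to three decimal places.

Δ = 0.300c

Galilean: u_cl = 0.539 + 0.636 = 1.1750.
Relativistic: u_rel = (0.539 + 0.636) / (1 + 0.539·0.636) = 1.1750/1.3428 = 0.8750.
Δ = 1.1750 − 0.8750 = 0.3000.
(The classical prediction exceeds c; the relativistic result does not.)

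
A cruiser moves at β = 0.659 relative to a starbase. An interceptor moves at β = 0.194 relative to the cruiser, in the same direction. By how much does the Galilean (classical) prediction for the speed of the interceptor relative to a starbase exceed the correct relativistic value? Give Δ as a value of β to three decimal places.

Δ = 0.097

Galilean: u_cl = 0.194 + 0.659 = 0.8530.
Relativistic: u_rel = (0.194 + 0.659) / (1 + 0.194·0.659) = 0.8530/1.1278 = 0.7563.
Δ = 0.8530 − 0.7563 = 0.0967.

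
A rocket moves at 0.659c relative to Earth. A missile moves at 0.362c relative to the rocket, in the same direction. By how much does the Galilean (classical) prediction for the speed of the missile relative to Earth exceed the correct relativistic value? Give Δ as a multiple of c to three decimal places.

Δ = 0.197c

Galilean: u_cl = 0.362 + 0.659 = 1.0210.
Relativistic: u_rel = (0.362 + 0.659) / (1 + 0.362·0.659) = 1.0210/1.2386 = 0.8243.
Δ = 1.0210 − 0.8243 = 0.1967.
(The classical prediction exceeds c; the relativistic result does not.)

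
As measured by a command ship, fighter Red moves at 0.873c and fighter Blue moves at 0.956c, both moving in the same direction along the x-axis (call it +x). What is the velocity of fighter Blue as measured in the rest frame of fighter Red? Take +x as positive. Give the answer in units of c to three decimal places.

β_A = 0.873, β_B = 0.956.
Transform to A's frame with the inverse velocity-addition law: u' = (u − v)/(1 − uv/c²), taking u = β_B and v = β_A.
u' = (0.956 − 0.873) / (1 − (0.873)(0.956)) = 0.0830/0.1654 = 0.5018.

+0.502c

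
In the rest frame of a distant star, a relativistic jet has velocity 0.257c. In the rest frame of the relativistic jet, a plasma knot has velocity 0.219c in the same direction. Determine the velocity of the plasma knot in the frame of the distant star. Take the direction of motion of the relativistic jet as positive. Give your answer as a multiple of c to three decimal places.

With v = 0.257 and u' = 0.219 (in units of c),
u = (u' + v)/(1 + u'v/c²):
u = (0.219 + 0.257) / (1 + 0.219·0.257) = 0.4760/1.0563 = 0.4506

0.451c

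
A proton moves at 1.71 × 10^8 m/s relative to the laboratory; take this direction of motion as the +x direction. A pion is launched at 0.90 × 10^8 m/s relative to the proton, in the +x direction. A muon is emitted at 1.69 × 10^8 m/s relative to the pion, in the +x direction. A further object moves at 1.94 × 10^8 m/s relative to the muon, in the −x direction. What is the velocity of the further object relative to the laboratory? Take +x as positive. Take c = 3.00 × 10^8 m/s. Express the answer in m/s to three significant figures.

+2.03 × 10^8 m/s

Apply u = (u' + v)/(1 + u'v/c²) successively, working outward toward the laboratory.
(Dividing each given speed by c = 3.00 × 10^8 m/s to work in units of c.)
Start: velocity of the proton relative to the laboratory = 0.5700c.
Compose with the pion (u' = 0.300 in the proton frame): u_1 = (0.300 + 0.570) / (1 + 0.300·0.570) = 0.8700/1.1710 = 0.7430.
Compose with the muon (u' = 0.563 in the pion frame): u_2 = (0.563 + 0.743) / (1 + 0.563·0.743) = 1.3063/1.4185 = 0.9209.
Compose with the further object (u' = -0.647 in the muon frame): u_3 = (-0.647 + 0.921) / (1 + (-0.647)·0.921) = 0.2742/0.4045 = 0.6779.
So u = 0.6779 × 3.00 × 10^8 m/s.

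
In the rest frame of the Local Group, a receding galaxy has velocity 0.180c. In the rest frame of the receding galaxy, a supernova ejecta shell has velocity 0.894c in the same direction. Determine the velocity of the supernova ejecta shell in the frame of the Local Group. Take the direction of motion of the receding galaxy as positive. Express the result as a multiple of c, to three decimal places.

With v = 0.180 and u' = 0.894 (in units of c),
u = (u' + v)/(1 + u'v/c²):
u = (0.894 + 0.180) / (1 + 0.894·0.180) = 1.0740/1.1609 = 0.9251

0.925c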